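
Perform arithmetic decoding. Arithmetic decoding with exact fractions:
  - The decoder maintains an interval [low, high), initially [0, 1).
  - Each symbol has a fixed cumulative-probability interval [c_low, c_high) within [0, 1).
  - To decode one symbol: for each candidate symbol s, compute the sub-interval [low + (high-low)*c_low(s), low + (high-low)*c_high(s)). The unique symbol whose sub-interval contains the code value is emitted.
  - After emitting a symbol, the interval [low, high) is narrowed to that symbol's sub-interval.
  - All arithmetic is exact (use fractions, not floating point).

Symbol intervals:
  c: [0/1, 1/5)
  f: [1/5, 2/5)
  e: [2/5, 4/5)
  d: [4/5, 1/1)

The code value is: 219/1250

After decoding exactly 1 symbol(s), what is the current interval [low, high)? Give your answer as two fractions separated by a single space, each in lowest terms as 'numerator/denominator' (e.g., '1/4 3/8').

Step 1: interval [0/1, 1/1), width = 1/1 - 0/1 = 1/1
  'c': [0/1 + 1/1*0/1, 0/1 + 1/1*1/5) = [0/1, 1/5) <- contains code 219/1250
  'f': [0/1 + 1/1*1/5, 0/1 + 1/1*2/5) = [1/5, 2/5)
  'e': [0/1 + 1/1*2/5, 0/1 + 1/1*4/5) = [2/5, 4/5)
  'd': [0/1 + 1/1*4/5, 0/1 + 1/1*1/1) = [4/5, 1/1)
  emit 'c', narrow to [0/1, 1/5)

Answer: 0/1 1/5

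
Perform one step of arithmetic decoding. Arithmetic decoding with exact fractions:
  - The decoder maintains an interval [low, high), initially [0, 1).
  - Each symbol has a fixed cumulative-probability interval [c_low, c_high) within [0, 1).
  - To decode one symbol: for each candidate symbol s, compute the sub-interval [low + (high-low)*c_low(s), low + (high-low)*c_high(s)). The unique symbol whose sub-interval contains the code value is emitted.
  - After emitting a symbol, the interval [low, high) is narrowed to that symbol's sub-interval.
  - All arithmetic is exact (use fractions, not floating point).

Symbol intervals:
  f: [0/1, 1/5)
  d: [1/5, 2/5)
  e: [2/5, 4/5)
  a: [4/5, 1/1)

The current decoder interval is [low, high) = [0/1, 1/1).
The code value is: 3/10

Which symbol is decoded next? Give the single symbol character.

Interval width = high − low = 1/1 − 0/1 = 1/1
Scaled code = (code − low) / width = (3/10 − 0/1) / 1/1 = 3/10
  f: [0/1, 1/5) 
  d: [1/5, 2/5) ← scaled code falls here ✓
  e: [2/5, 4/5) 
  a: [4/5, 1/1) 

Answer: d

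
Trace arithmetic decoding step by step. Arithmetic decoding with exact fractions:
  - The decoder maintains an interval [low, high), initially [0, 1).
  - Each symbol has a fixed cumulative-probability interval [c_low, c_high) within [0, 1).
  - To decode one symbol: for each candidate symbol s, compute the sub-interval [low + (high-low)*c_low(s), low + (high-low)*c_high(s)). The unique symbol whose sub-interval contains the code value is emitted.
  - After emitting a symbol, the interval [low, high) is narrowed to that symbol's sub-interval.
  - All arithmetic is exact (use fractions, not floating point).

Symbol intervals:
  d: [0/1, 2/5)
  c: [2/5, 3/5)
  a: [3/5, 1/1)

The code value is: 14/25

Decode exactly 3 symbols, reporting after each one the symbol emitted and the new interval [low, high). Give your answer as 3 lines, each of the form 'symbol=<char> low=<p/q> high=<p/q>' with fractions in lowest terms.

Step 1: interval [0/1, 1/1), width = 1/1 - 0/1 = 1/1
  'd': [0/1 + 1/1*0/1, 0/1 + 1/1*2/5) = [0/1, 2/5)
  'c': [0/1 + 1/1*2/5, 0/1 + 1/1*3/5) = [2/5, 3/5) <- contains code 14/25
  'a': [0/1 + 1/1*3/5, 0/1 + 1/1*1/1) = [3/5, 1/1)
  emit 'c', narrow to [2/5, 3/5)
Step 2: interval [2/5, 3/5), width = 3/5 - 2/5 = 1/5
  'd': [2/5 + 1/5*0/1, 2/5 + 1/5*2/5) = [2/5, 12/25)
  'c': [2/5 + 1/5*2/5, 2/5 + 1/5*3/5) = [12/25, 13/25)
  'a': [2/5 + 1/5*3/5, 2/5 + 1/5*1/1) = [13/25, 3/5) <- contains code 14/25
  emit 'a', narrow to [13/25, 3/5)
Step 3: interval [13/25, 3/5), width = 3/5 - 13/25 = 2/25
  'd': [13/25 + 2/25*0/1, 13/25 + 2/25*2/5) = [13/25, 69/125)
  'c': [13/25 + 2/25*2/5, 13/25 + 2/25*3/5) = [69/125, 71/125) <- contains code 14/25
  'a': [13/25 + 2/25*3/5, 13/25 + 2/25*1/1) = [71/125, 3/5)
  emit 'c', narrow to [69/125, 71/125)

Answer: symbol=c low=2/5 high=3/5
symbol=a low=13/25 high=3/5
symbol=c low=69/125 high=71/125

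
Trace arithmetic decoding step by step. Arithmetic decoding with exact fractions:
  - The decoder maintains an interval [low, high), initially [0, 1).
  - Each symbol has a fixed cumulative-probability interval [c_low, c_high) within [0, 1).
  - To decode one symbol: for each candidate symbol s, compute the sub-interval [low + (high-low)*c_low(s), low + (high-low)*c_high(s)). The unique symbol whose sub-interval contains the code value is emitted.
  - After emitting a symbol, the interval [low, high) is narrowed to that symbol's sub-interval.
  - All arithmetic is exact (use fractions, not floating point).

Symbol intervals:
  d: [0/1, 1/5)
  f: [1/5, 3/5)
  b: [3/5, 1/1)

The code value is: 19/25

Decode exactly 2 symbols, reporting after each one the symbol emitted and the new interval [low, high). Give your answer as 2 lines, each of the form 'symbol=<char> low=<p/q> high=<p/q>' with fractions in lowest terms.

Answer: symbol=b low=3/5 high=1/1
symbol=f low=17/25 high=21/25

Derivation:
Step 1: interval [0/1, 1/1), width = 1/1 - 0/1 = 1/1
  'd': [0/1 + 1/1*0/1, 0/1 + 1/1*1/5) = [0/1, 1/5)
  'f': [0/1 + 1/1*1/5, 0/1 + 1/1*3/5) = [1/5, 3/5)
  'b': [0/1 + 1/1*3/5, 0/1 + 1/1*1/1) = [3/5, 1/1) <- contains code 19/25
  emit 'b', narrow to [3/5, 1/1)
Step 2: interval [3/5, 1/1), width = 1/1 - 3/5 = 2/5
  'd': [3/5 + 2/5*0/1, 3/5 + 2/5*1/5) = [3/5, 17/25)
  'f': [3/5 + 2/5*1/5, 3/5 + 2/5*3/5) = [17/25, 21/25) <- contains code 19/25
  'b': [3/5 + 2/5*3/5, 3/5 + 2/5*1/1) = [21/25, 1/1)
  emit 'f', narrow to [17/25, 21/25)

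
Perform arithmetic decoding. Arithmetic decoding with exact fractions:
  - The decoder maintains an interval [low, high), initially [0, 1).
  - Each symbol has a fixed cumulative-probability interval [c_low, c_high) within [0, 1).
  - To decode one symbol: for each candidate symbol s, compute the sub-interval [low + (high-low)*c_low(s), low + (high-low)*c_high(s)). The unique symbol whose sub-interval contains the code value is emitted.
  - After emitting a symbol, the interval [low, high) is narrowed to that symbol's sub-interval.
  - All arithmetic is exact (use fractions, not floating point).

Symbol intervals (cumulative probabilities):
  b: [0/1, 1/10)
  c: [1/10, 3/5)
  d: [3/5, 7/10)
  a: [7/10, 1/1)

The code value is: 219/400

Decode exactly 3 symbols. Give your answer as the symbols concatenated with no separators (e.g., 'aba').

Answer: cad

Derivation:
Step 1: interval [0/1, 1/1), width = 1/1 - 0/1 = 1/1
  'b': [0/1 + 1/1*0/1, 0/1 + 1/1*1/10) = [0/1, 1/10)
  'c': [0/1 + 1/1*1/10, 0/1 + 1/1*3/5) = [1/10, 3/5) <- contains code 219/400
  'd': [0/1 + 1/1*3/5, 0/1 + 1/1*7/10) = [3/5, 7/10)
  'a': [0/1 + 1/1*7/10, 0/1 + 1/1*1/1) = [7/10, 1/1)
  emit 'c', narrow to [1/10, 3/5)
Step 2: interval [1/10, 3/5), width = 3/5 - 1/10 = 1/2
  'b': [1/10 + 1/2*0/1, 1/10 + 1/2*1/10) = [1/10, 3/20)
  'c': [1/10 + 1/2*1/10, 1/10 + 1/2*3/5) = [3/20, 2/5)
  'd': [1/10 + 1/2*3/5, 1/10 + 1/2*7/10) = [2/5, 9/20)
  'a': [1/10 + 1/2*7/10, 1/10 + 1/2*1/1) = [9/20, 3/5) <- contains code 219/400
  emit 'a', narrow to [9/20, 3/5)
Step 3: interval [9/20, 3/5), width = 3/5 - 9/20 = 3/20
  'b': [9/20 + 3/20*0/1, 9/20 + 3/20*1/10) = [9/20, 93/200)
  'c': [9/20 + 3/20*1/10, 9/20 + 3/20*3/5) = [93/200, 27/50)
  'd': [9/20 + 3/20*3/5, 9/20 + 3/20*7/10) = [27/50, 111/200) <- contains code 219/400
  'a': [9/20 + 3/20*7/10, 9/20 + 3/20*1/1) = [111/200, 3/5)
  emit 'd', narrow to [27/50, 111/200)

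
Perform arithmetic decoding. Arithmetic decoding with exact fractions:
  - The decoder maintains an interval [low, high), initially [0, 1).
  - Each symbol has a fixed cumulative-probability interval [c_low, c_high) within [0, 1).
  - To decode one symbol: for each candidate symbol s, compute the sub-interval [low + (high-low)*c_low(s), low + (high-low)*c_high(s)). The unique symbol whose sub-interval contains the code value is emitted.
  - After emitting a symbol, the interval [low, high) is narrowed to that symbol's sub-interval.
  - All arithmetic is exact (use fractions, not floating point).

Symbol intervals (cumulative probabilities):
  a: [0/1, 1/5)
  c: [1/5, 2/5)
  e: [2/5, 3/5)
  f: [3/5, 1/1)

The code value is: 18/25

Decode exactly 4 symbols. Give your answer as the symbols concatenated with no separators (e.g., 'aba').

Step 1: interval [0/1, 1/1), width = 1/1 - 0/1 = 1/1
  'a': [0/1 + 1/1*0/1, 0/1 + 1/1*1/5) = [0/1, 1/5)
  'c': [0/1 + 1/1*1/5, 0/1 + 1/1*2/5) = [1/5, 2/5)
  'e': [0/1 + 1/1*2/5, 0/1 + 1/1*3/5) = [2/5, 3/5)
  'f': [0/1 + 1/1*3/5, 0/1 + 1/1*1/1) = [3/5, 1/1) <- contains code 18/25
  emit 'f', narrow to [3/5, 1/1)
Step 2: interval [3/5, 1/1), width = 1/1 - 3/5 = 2/5
  'a': [3/5 + 2/5*0/1, 3/5 + 2/5*1/5) = [3/5, 17/25)
  'c': [3/5 + 2/5*1/5, 3/5 + 2/5*2/5) = [17/25, 19/25) <- contains code 18/25
  'e': [3/5 + 2/5*2/5, 3/5 + 2/5*3/5) = [19/25, 21/25)
  'f': [3/5 + 2/5*3/5, 3/5 + 2/5*1/1) = [21/25, 1/1)
  emit 'c', narrow to [17/25, 19/25)
Step 3: interval [17/25, 19/25), width = 19/25 - 17/25 = 2/25
  'a': [17/25 + 2/25*0/1, 17/25 + 2/25*1/5) = [17/25, 87/125)
  'c': [17/25 + 2/25*1/5, 17/25 + 2/25*2/5) = [87/125, 89/125)
  'e': [17/25 + 2/25*2/5, 17/25 + 2/25*3/5) = [89/125, 91/125) <- contains code 18/25
  'f': [17/25 + 2/25*3/5, 17/25 + 2/25*1/1) = [91/125, 19/25)
  emit 'e', narrow to [89/125, 91/125)
Step 4: interval [89/125, 91/125), width = 91/125 - 89/125 = 2/125
  'a': [89/125 + 2/125*0/1, 89/125 + 2/125*1/5) = [89/125, 447/625)
  'c': [89/125 + 2/125*1/5, 89/125 + 2/125*2/5) = [447/625, 449/625)
  'e': [89/125 + 2/125*2/5, 89/125 + 2/125*3/5) = [449/625, 451/625) <- contains code 18/25
  'f': [89/125 + 2/125*3/5, 89/125 + 2/125*1/1) = [451/625, 91/125)
  emit 'e', narrow to [449/625, 451/625)

Answer: fcee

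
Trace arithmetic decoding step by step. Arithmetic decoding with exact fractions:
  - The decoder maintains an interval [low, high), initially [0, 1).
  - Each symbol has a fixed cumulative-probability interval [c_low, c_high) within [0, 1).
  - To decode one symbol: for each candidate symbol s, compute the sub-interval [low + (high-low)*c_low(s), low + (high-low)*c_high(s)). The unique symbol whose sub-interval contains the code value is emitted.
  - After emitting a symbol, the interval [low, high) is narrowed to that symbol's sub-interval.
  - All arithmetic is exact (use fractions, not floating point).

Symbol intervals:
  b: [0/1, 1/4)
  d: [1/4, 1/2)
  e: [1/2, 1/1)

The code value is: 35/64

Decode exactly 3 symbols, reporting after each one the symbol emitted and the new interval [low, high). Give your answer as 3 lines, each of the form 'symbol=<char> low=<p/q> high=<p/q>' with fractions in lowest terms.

Step 1: interval [0/1, 1/1), width = 1/1 - 0/1 = 1/1
  'b': [0/1 + 1/1*0/1, 0/1 + 1/1*1/4) = [0/1, 1/4)
  'd': [0/1 + 1/1*1/4, 0/1 + 1/1*1/2) = [1/4, 1/2)
  'e': [0/1 + 1/1*1/2, 0/1 + 1/1*1/1) = [1/2, 1/1) <- contains code 35/64
  emit 'e', narrow to [1/2, 1/1)
Step 2: interval [1/2, 1/1), width = 1/1 - 1/2 = 1/2
  'b': [1/2 + 1/2*0/1, 1/2 + 1/2*1/4) = [1/2, 5/8) <- contains code 35/64
  'd': [1/2 + 1/2*1/4, 1/2 + 1/2*1/2) = [5/8, 3/4)
  'e': [1/2 + 1/2*1/2, 1/2 + 1/2*1/1) = [3/4, 1/1)
  emit 'b', narrow to [1/2, 5/8)
Step 3: interval [1/2, 5/8), width = 5/8 - 1/2 = 1/8
  'b': [1/2 + 1/8*0/1, 1/2 + 1/8*1/4) = [1/2, 17/32)
  'd': [1/2 + 1/8*1/4, 1/2 + 1/8*1/2) = [17/32, 9/16) <- contains code 35/64
  'e': [1/2 + 1/8*1/2, 1/2 + 1/8*1/1) = [9/16, 5/8)
  emit 'd', narrow to [17/32, 9/16)

Answer: symbol=e low=1/2 high=1/1
symbol=b low=1/2 high=5/8
symbol=d low=17/32 high=9/16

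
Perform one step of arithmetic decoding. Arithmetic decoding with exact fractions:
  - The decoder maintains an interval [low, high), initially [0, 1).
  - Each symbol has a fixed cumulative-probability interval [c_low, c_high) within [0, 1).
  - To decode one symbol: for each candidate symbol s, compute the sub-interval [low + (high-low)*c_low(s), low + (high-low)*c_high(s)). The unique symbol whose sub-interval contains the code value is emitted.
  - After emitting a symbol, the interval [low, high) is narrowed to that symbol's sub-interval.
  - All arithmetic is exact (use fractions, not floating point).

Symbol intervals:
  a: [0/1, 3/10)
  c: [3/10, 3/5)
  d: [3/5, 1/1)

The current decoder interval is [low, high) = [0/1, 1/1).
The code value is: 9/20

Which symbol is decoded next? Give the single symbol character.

Interval width = high − low = 1/1 − 0/1 = 1/1
Scaled code = (code − low) / width = (9/20 − 0/1) / 1/1 = 9/20
  a: [0/1, 3/10) 
  c: [3/10, 3/5) ← scaled code falls here ✓
  d: [3/5, 1/1) 

Answer: c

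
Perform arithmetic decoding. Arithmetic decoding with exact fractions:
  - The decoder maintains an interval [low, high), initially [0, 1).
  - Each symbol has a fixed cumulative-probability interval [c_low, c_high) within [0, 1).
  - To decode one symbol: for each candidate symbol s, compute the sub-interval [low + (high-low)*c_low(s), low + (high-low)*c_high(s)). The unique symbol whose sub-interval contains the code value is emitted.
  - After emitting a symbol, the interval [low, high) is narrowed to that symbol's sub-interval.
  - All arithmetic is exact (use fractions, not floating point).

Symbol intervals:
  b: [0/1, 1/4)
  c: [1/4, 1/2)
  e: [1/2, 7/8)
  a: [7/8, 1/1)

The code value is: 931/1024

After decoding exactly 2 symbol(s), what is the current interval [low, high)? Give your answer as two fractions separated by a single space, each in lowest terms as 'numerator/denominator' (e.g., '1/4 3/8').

Step 1: interval [0/1, 1/1), width = 1/1 - 0/1 = 1/1
  'b': [0/1 + 1/1*0/1, 0/1 + 1/1*1/4) = [0/1, 1/4)
  'c': [0/1 + 1/1*1/4, 0/1 + 1/1*1/2) = [1/4, 1/2)
  'e': [0/1 + 1/1*1/2, 0/1 + 1/1*7/8) = [1/2, 7/8)
  'a': [0/1 + 1/1*7/8, 0/1 + 1/1*1/1) = [7/8, 1/1) <- contains code 931/1024
  emit 'a', narrow to [7/8, 1/1)
Step 2: interval [7/8, 1/1), width = 1/1 - 7/8 = 1/8
  'b': [7/8 + 1/8*0/1, 7/8 + 1/8*1/4) = [7/8, 29/32)
  'c': [7/8 + 1/8*1/4, 7/8 + 1/8*1/2) = [29/32, 15/16) <- contains code 931/1024
  'e': [7/8 + 1/8*1/2, 7/8 + 1/8*7/8) = [15/16, 63/64)
  'a': [7/8 + 1/8*7/8, 7/8 + 1/8*1/1) = [63/64, 1/1)
  emit 'c', narrow to [29/32, 15/16)

Answer: 29/32 15/16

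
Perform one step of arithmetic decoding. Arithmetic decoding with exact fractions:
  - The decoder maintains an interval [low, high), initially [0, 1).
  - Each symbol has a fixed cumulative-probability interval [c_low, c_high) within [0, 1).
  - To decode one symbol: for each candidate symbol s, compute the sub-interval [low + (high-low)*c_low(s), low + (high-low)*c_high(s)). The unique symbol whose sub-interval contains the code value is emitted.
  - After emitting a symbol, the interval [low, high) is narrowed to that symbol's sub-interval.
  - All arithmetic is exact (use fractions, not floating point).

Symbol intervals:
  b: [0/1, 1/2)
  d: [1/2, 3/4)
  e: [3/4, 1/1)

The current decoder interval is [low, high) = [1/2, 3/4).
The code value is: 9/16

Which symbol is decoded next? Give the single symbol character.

Answer: b

Derivation:
Interval width = high − low = 3/4 − 1/2 = 1/4
Scaled code = (code − low) / width = (9/16 − 1/2) / 1/4 = 1/4
  b: [0/1, 1/2) ← scaled code falls here ✓
  d: [1/2, 3/4) 
  e: [3/4, 1/1) 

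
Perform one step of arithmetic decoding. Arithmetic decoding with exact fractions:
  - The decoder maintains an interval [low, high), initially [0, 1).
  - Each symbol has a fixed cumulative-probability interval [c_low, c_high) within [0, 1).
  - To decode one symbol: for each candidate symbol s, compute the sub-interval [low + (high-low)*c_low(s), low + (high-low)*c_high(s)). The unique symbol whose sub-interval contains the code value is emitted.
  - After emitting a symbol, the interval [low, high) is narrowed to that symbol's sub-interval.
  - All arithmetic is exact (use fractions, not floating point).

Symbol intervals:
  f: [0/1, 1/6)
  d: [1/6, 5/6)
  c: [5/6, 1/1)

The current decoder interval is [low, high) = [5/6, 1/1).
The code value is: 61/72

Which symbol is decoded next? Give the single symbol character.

Interval width = high − low = 1/1 − 5/6 = 1/6
Scaled code = (code − low) / width = (61/72 − 5/6) / 1/6 = 1/12
  f: [0/1, 1/6) ← scaled code falls here ✓
  d: [1/6, 5/6) 
  c: [5/6, 1/1) 

Answer: f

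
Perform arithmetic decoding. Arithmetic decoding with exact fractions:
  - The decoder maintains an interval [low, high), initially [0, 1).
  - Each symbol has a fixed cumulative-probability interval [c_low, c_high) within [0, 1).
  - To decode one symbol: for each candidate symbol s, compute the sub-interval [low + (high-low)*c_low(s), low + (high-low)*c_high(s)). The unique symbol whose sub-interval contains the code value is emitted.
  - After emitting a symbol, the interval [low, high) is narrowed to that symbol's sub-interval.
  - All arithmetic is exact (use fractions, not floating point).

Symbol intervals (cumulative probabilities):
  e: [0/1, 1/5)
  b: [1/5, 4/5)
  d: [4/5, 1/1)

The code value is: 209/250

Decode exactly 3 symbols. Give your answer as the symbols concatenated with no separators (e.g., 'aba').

Answer: ded

Derivation:
Step 1: interval [0/1, 1/1), width = 1/1 - 0/1 = 1/1
  'e': [0/1 + 1/1*0/1, 0/1 + 1/1*1/5) = [0/1, 1/5)
  'b': [0/1 + 1/1*1/5, 0/1 + 1/1*4/5) = [1/5, 4/5)
  'd': [0/1 + 1/1*4/5, 0/1 + 1/1*1/1) = [4/5, 1/1) <- contains code 209/250
  emit 'd', narrow to [4/5, 1/1)
Step 2: interval [4/5, 1/1), width = 1/1 - 4/5 = 1/5
  'e': [4/5 + 1/5*0/1, 4/5 + 1/5*1/5) = [4/5, 21/25) <- contains code 209/250
  'b': [4/5 + 1/5*1/5, 4/5 + 1/5*4/5) = [21/25, 24/25)
  'd': [4/5 + 1/5*4/5, 4/5 + 1/5*1/1) = [24/25, 1/1)
  emit 'e', narrow to [4/5, 21/25)
Step 3: interval [4/5, 21/25), width = 21/25 - 4/5 = 1/25
  'e': [4/5 + 1/25*0/1, 4/5 + 1/25*1/5) = [4/5, 101/125)
  'b': [4/5 + 1/25*1/5, 4/5 + 1/25*4/5) = [101/125, 104/125)
  'd': [4/5 + 1/25*4/5, 4/5 + 1/25*1/1) = [104/125, 21/25) <- contains code 209/250
  emit 'd', narrow to [104/125, 21/25)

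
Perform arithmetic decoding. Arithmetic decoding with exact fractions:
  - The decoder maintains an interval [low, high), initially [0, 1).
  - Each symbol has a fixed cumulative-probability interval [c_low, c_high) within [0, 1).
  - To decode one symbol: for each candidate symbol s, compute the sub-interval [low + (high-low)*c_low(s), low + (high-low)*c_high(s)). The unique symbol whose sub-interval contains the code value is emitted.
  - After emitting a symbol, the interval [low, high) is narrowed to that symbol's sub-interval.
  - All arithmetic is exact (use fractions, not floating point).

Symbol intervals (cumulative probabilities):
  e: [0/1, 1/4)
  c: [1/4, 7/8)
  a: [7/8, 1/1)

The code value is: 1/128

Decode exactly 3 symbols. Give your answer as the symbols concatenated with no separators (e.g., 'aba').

Step 1: interval [0/1, 1/1), width = 1/1 - 0/1 = 1/1
  'e': [0/1 + 1/1*0/1, 0/1 + 1/1*1/4) = [0/1, 1/4) <- contains code 1/128
  'c': [0/1 + 1/1*1/4, 0/1 + 1/1*7/8) = [1/4, 7/8)
  'a': [0/1 + 1/1*7/8, 0/1 + 1/1*1/1) = [7/8, 1/1)
  emit 'e', narrow to [0/1, 1/4)
Step 2: interval [0/1, 1/4), width = 1/4 - 0/1 = 1/4
  'e': [0/1 + 1/4*0/1, 0/1 + 1/4*1/4) = [0/1, 1/16) <- contains code 1/128
  'c': [0/1 + 1/4*1/4, 0/1 + 1/4*7/8) = [1/16, 7/32)
  'a': [0/1 + 1/4*7/8, 0/1 + 1/4*1/1) = [7/32, 1/4)
  emit 'e', narrow to [0/1, 1/16)
Step 3: interval [0/1, 1/16), width = 1/16 - 0/1 = 1/16
  'e': [0/1 + 1/16*0/1, 0/1 + 1/16*1/4) = [0/1, 1/64) <- contains code 1/128
  'c': [0/1 + 1/16*1/4, 0/1 + 1/16*7/8) = [1/64, 7/128)
  'a': [0/1 + 1/16*7/8, 0/1 + 1/16*1/1) = [7/128, 1/16)
  emit 'e', narrow to [0/1, 1/64)

Answer: eee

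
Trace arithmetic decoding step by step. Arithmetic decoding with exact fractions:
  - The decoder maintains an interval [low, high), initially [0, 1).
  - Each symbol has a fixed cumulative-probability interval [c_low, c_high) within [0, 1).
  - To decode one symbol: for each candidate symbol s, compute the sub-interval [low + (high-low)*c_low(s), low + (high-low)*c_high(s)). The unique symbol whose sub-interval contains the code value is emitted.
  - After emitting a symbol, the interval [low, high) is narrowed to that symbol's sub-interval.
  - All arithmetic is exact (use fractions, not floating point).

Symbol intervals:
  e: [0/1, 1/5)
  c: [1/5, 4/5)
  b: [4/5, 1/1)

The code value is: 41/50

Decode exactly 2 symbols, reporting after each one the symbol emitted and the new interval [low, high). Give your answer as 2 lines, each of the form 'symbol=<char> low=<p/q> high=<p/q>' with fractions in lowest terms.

Step 1: interval [0/1, 1/1), width = 1/1 - 0/1 = 1/1
  'e': [0/1 + 1/1*0/1, 0/1 + 1/1*1/5) = [0/1, 1/5)
  'c': [0/1 + 1/1*1/5, 0/1 + 1/1*4/5) = [1/5, 4/5)
  'b': [0/1 + 1/1*4/5, 0/1 + 1/1*1/1) = [4/5, 1/1) <- contains code 41/50
  emit 'b', narrow to [4/5, 1/1)
Step 2: interval [4/5, 1/1), width = 1/1 - 4/5 = 1/5
  'e': [4/5 + 1/5*0/1, 4/5 + 1/5*1/5) = [4/5, 21/25) <- contains code 41/50
  'c': [4/5 + 1/5*1/5, 4/5 + 1/5*4/5) = [21/25, 24/25)
  'b': [4/5 + 1/5*4/5, 4/5 + 1/5*1/1) = [24/25, 1/1)
  emit 'e', narrow to [4/5, 21/25)

Answer: symbol=b low=4/5 high=1/1
symbol=e low=4/5 high=21/25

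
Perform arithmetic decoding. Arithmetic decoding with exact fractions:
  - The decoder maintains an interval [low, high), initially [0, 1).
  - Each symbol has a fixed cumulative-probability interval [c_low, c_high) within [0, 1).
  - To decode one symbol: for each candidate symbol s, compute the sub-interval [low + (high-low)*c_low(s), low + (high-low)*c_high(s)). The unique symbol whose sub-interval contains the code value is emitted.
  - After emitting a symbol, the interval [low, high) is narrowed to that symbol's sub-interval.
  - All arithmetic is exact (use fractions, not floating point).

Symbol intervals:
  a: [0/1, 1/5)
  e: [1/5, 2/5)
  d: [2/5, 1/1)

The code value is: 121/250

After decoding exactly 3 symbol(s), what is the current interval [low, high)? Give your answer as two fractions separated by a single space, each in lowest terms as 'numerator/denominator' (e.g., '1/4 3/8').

Step 1: interval [0/1, 1/1), width = 1/1 - 0/1 = 1/1
  'a': [0/1 + 1/1*0/1, 0/1 + 1/1*1/5) = [0/1, 1/5)
  'e': [0/1 + 1/1*1/5, 0/1 + 1/1*2/5) = [1/5, 2/5)
  'd': [0/1 + 1/1*2/5, 0/1 + 1/1*1/1) = [2/5, 1/1) <- contains code 121/250
  emit 'd', narrow to [2/5, 1/1)
Step 2: interval [2/5, 1/1), width = 1/1 - 2/5 = 3/5
  'a': [2/5 + 3/5*0/1, 2/5 + 3/5*1/5) = [2/5, 13/25) <- contains code 121/250
  'e': [2/5 + 3/5*1/5, 2/5 + 3/5*2/5) = [13/25, 16/25)
  'd': [2/5 + 3/5*2/5, 2/5 + 3/5*1/1) = [16/25, 1/1)
  emit 'a', narrow to [2/5, 13/25)
Step 3: interval [2/5, 13/25), width = 13/25 - 2/5 = 3/25
  'a': [2/5 + 3/25*0/1, 2/5 + 3/25*1/5) = [2/5, 53/125)
  'e': [2/5 + 3/25*1/5, 2/5 + 3/25*2/5) = [53/125, 56/125)
  'd': [2/5 + 3/25*2/5, 2/5 + 3/25*1/1) = [56/125, 13/25) <- contains code 121/250
  emit 'd', narrow to [56/125, 13/25)

Answer: 56/125 13/25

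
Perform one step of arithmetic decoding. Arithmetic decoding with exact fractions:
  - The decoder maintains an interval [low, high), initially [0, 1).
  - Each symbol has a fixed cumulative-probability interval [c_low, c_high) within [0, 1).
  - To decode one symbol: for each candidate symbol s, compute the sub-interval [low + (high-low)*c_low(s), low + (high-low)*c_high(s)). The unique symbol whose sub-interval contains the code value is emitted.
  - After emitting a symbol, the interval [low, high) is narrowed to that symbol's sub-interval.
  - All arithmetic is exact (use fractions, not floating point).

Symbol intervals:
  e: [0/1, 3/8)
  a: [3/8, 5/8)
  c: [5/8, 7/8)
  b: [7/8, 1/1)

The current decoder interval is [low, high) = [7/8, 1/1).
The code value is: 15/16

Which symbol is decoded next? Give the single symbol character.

Interval width = high − low = 1/1 − 7/8 = 1/8
Scaled code = (code − low) / width = (15/16 − 7/8) / 1/8 = 1/2
  e: [0/1, 3/8) 
  a: [3/8, 5/8) ← scaled code falls here ✓
  c: [5/8, 7/8) 
  b: [7/8, 1/1) 

Answer: a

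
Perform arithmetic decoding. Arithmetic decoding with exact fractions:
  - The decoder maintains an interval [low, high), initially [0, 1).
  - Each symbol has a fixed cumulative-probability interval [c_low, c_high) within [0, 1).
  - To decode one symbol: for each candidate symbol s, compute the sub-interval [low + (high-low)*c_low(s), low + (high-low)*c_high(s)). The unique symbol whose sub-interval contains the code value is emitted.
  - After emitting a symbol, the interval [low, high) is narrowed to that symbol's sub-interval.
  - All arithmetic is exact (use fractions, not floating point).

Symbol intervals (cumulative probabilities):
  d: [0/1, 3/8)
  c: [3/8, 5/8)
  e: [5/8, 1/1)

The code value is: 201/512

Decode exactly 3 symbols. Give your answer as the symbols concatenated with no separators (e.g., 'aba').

Step 1: interval [0/1, 1/1), width = 1/1 - 0/1 = 1/1
  'd': [0/1 + 1/1*0/1, 0/1 + 1/1*3/8) = [0/1, 3/8)
  'c': [0/1 + 1/1*3/8, 0/1 + 1/1*5/8) = [3/8, 5/8) <- contains code 201/512
  'e': [0/1 + 1/1*5/8, 0/1 + 1/1*1/1) = [5/8, 1/1)
  emit 'c', narrow to [3/8, 5/8)
Step 2: interval [3/8, 5/8), width = 5/8 - 3/8 = 1/4
  'd': [3/8 + 1/4*0/1, 3/8 + 1/4*3/8) = [3/8, 15/32) <- contains code 201/512
  'c': [3/8 + 1/4*3/8, 3/8 + 1/4*5/8) = [15/32, 17/32)
  'e': [3/8 + 1/4*5/8, 3/8 + 1/4*1/1) = [17/32, 5/8)
  emit 'd', narrow to [3/8, 15/32)
Step 3: interval [3/8, 15/32), width = 15/32 - 3/8 = 3/32
  'd': [3/8 + 3/32*0/1, 3/8 + 3/32*3/8) = [3/8, 105/256) <- contains code 201/512
  'c': [3/8 + 3/32*3/8, 3/8 + 3/32*5/8) = [105/256, 111/256)
  'e': [3/8 + 3/32*5/8, 3/8 + 3/32*1/1) = [111/256, 15/32)
  emit 'd', narrow to [3/8, 105/256)

Answer: cdd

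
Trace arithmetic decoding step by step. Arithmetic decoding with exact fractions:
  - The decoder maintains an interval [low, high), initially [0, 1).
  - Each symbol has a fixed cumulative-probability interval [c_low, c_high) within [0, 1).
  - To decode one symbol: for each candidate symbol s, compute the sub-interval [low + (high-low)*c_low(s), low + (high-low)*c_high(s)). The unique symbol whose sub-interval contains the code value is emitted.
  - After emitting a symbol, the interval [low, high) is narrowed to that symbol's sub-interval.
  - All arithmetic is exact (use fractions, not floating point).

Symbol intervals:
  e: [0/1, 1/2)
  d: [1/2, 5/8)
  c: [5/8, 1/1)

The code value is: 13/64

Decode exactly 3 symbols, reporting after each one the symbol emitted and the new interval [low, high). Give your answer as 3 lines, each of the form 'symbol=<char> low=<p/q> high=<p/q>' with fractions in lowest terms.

Answer: symbol=e low=0/1 high=1/2
symbol=e low=0/1 high=1/4
symbol=c low=5/32 high=1/4

Derivation:
Step 1: interval [0/1, 1/1), width = 1/1 - 0/1 = 1/1
  'e': [0/1 + 1/1*0/1, 0/1 + 1/1*1/2) = [0/1, 1/2) <- contains code 13/64
  'd': [0/1 + 1/1*1/2, 0/1 + 1/1*5/8) = [1/2, 5/8)
  'c': [0/1 + 1/1*5/8, 0/1 + 1/1*1/1) = [5/8, 1/1)
  emit 'e', narrow to [0/1, 1/2)
Step 2: interval [0/1, 1/2), width = 1/2 - 0/1 = 1/2
  'e': [0/1 + 1/2*0/1, 0/1 + 1/2*1/2) = [0/1, 1/4) <- contains code 13/64
  'd': [0/1 + 1/2*1/2, 0/1 + 1/2*5/8) = [1/4, 5/16)
  'c': [0/1 + 1/2*5/8, 0/1 + 1/2*1/1) = [5/16, 1/2)
  emit 'e', narrow to [0/1, 1/4)
Step 3: interval [0/1, 1/4), width = 1/4 - 0/1 = 1/4
  'e': [0/1 + 1/4*0/1, 0/1 + 1/4*1/2) = [0/1, 1/8)
  'd': [0/1 + 1/4*1/2, 0/1 + 1/4*5/8) = [1/8, 5/32)
  'c': [0/1 + 1/4*5/8, 0/1 + 1/4*1/1) = [5/32, 1/4) <- contains code 13/64
  emit 'c', narrow to [5/32, 1/4)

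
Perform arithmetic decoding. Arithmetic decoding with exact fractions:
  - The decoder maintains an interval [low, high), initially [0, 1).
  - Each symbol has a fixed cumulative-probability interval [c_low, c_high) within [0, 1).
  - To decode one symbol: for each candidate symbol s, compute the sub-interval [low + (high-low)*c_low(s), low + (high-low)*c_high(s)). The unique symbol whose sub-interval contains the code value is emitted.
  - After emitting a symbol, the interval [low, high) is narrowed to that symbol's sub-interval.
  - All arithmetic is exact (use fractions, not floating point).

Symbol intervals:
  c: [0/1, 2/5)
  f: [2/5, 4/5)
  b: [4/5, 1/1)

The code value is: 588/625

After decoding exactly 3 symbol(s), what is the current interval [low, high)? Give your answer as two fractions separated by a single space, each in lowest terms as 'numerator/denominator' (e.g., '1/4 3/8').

Step 1: interval [0/1, 1/1), width = 1/1 - 0/1 = 1/1
  'c': [0/1 + 1/1*0/1, 0/1 + 1/1*2/5) = [0/1, 2/5)
  'f': [0/1 + 1/1*2/5, 0/1 + 1/1*4/5) = [2/5, 4/5)
  'b': [0/1 + 1/1*4/5, 0/1 + 1/1*1/1) = [4/5, 1/1) <- contains code 588/625
  emit 'b', narrow to [4/5, 1/1)
Step 2: interval [4/5, 1/1), width = 1/1 - 4/5 = 1/5
  'c': [4/5 + 1/5*0/1, 4/5 + 1/5*2/5) = [4/5, 22/25)
  'f': [4/5 + 1/5*2/5, 4/5 + 1/5*4/5) = [22/25, 24/25) <- contains code 588/625
  'b': [4/5 + 1/5*4/5, 4/5 + 1/5*1/1) = [24/25, 1/1)
  emit 'f', narrow to [22/25, 24/25)
Step 3: interval [22/25, 24/25), width = 24/25 - 22/25 = 2/25
  'c': [22/25 + 2/25*0/1, 22/25 + 2/25*2/5) = [22/25, 114/125)
  'f': [22/25 + 2/25*2/5, 22/25 + 2/25*4/5) = [114/125, 118/125) <- contains code 588/625
  'b': [22/25 + 2/25*4/5, 22/25 + 2/25*1/1) = [118/125, 24/25)
  emit 'f', narrow to [114/125, 118/125)

Answer: 114/125 118/125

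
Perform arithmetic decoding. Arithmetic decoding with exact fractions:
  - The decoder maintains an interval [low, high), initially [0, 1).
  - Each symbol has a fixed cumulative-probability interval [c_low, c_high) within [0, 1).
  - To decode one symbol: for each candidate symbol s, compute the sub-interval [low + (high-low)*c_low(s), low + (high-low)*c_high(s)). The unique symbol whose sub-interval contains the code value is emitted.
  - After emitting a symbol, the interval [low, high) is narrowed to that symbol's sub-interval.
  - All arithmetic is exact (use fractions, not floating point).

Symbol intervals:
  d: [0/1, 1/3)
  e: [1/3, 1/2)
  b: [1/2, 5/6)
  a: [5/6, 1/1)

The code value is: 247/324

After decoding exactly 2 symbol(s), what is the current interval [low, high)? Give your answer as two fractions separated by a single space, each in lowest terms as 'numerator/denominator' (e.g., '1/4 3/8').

Answer: 2/3 7/9

Derivation:
Step 1: interval [0/1, 1/1), width = 1/1 - 0/1 = 1/1
  'd': [0/1 + 1/1*0/1, 0/1 + 1/1*1/3) = [0/1, 1/3)
  'e': [0/1 + 1/1*1/3, 0/1 + 1/1*1/2) = [1/3, 1/2)
  'b': [0/1 + 1/1*1/2, 0/1 + 1/1*5/6) = [1/2, 5/6) <- contains code 247/324
  'a': [0/1 + 1/1*5/6, 0/1 + 1/1*1/1) = [5/6, 1/1)
  emit 'b', narrow to [1/2, 5/6)
Step 2: interval [1/2, 5/6), width = 5/6 - 1/2 = 1/3
  'd': [1/2 + 1/3*0/1, 1/2 + 1/3*1/3) = [1/2, 11/18)
  'e': [1/2 + 1/3*1/3, 1/2 + 1/3*1/2) = [11/18, 2/3)
  'b': [1/2 + 1/3*1/2, 1/2 + 1/3*5/6) = [2/3, 7/9) <- contains code 247/324
  'a': [1/2 + 1/3*5/6, 1/2 + 1/3*1/1) = [7/9, 5/6)
  emit 'b', narrow to [2/3, 7/9)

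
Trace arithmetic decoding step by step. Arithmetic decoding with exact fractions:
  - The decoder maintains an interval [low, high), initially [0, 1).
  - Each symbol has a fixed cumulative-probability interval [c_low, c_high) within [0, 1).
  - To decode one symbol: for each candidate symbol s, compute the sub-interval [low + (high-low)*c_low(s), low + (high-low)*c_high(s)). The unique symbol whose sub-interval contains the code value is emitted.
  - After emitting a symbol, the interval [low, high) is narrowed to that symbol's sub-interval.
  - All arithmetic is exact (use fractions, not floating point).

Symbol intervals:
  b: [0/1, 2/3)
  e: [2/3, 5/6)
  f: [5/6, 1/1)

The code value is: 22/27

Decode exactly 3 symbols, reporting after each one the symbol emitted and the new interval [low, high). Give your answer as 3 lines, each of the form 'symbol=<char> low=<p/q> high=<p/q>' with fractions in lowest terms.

Step 1: interval [0/1, 1/1), width = 1/1 - 0/1 = 1/1
  'b': [0/1 + 1/1*0/1, 0/1 + 1/1*2/3) = [0/1, 2/3)
  'e': [0/1 + 1/1*2/3, 0/1 + 1/1*5/6) = [2/3, 5/6) <- contains code 22/27
  'f': [0/1 + 1/1*5/6, 0/1 + 1/1*1/1) = [5/6, 1/1)
  emit 'e', narrow to [2/3, 5/6)
Step 2: interval [2/3, 5/6), width = 5/6 - 2/3 = 1/6
  'b': [2/3 + 1/6*0/1, 2/3 + 1/6*2/3) = [2/3, 7/9)
  'e': [2/3 + 1/6*2/3, 2/3 + 1/6*5/6) = [7/9, 29/36)
  'f': [2/3 + 1/6*5/6, 2/3 + 1/6*1/1) = [29/36, 5/6) <- contains code 22/27
  emit 'f', narrow to [29/36, 5/6)
Step 3: interval [29/36, 5/6), width = 5/6 - 29/36 = 1/36
  'b': [29/36 + 1/36*0/1, 29/36 + 1/36*2/3) = [29/36, 89/108) <- contains code 22/27
  'e': [29/36 + 1/36*2/3, 29/36 + 1/36*5/6) = [89/108, 179/216)
  'f': [29/36 + 1/36*5/6, 29/36 + 1/36*1/1) = [179/216, 5/6)
  emit 'b', narrow to [29/36, 89/108)

Answer: symbol=e low=2/3 high=5/6
symbol=f low=29/36 high=5/6
symbol=b low=29/36 high=89/108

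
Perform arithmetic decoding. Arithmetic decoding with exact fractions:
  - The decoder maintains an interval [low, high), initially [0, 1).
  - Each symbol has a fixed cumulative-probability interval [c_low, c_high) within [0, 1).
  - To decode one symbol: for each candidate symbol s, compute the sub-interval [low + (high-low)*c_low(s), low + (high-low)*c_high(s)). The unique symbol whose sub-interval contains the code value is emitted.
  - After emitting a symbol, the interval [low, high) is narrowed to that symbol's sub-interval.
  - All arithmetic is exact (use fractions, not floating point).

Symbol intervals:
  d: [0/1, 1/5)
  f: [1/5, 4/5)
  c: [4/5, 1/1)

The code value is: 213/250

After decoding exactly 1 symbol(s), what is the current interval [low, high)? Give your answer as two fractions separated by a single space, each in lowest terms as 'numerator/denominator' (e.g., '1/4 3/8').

Answer: 4/5 1/1

Derivation:
Step 1: interval [0/1, 1/1), width = 1/1 - 0/1 = 1/1
  'd': [0/1 + 1/1*0/1, 0/1 + 1/1*1/5) = [0/1, 1/5)
  'f': [0/1 + 1/1*1/5, 0/1 + 1/1*4/5) = [1/5, 4/5)
  'c': [0/1 + 1/1*4/5, 0/1 + 1/1*1/1) = [4/5, 1/1) <- contains code 213/250
  emit 'c', narrow to [4/5, 1/1)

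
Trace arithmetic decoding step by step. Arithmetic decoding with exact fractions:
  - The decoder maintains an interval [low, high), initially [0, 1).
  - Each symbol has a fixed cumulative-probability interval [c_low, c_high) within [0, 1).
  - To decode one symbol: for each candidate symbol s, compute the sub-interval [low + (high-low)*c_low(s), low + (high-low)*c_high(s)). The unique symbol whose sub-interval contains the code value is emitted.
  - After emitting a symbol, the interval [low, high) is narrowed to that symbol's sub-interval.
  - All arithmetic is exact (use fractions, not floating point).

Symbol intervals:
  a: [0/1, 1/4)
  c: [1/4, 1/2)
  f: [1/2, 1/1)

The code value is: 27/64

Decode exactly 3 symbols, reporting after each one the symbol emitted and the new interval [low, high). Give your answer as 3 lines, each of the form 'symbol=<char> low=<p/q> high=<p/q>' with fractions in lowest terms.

Answer: symbol=c low=1/4 high=1/2
symbol=f low=3/8 high=1/2
symbol=c low=13/32 high=7/16

Derivation:
Step 1: interval [0/1, 1/1), width = 1/1 - 0/1 = 1/1
  'a': [0/1 + 1/1*0/1, 0/1 + 1/1*1/4) = [0/1, 1/4)
  'c': [0/1 + 1/1*1/4, 0/1 + 1/1*1/2) = [1/4, 1/2) <- contains code 27/64
  'f': [0/1 + 1/1*1/2, 0/1 + 1/1*1/1) = [1/2, 1/1)
  emit 'c', narrow to [1/4, 1/2)
Step 2: interval [1/4, 1/2), width = 1/2 - 1/4 = 1/4
  'a': [1/4 + 1/4*0/1, 1/4 + 1/4*1/4) = [1/4, 5/16)
  'c': [1/4 + 1/4*1/4, 1/4 + 1/4*1/2) = [5/16, 3/8)
  'f': [1/4 + 1/4*1/2, 1/4 + 1/4*1/1) = [3/8, 1/2) <- contains code 27/64
  emit 'f', narrow to [3/8, 1/2)
Step 3: interval [3/8, 1/2), width = 1/2 - 3/8 = 1/8
  'a': [3/8 + 1/8*0/1, 3/8 + 1/8*1/4) = [3/8, 13/32)
  'c': [3/8 + 1/8*1/4, 3/8 + 1/8*1/2) = [13/32, 7/16) <- contains code 27/64
  'f': [3/8 + 1/8*1/2, 3/8 + 1/8*1/1) = [7/16, 1/2)
  emit 'c', narrow to [13/32, 7/16)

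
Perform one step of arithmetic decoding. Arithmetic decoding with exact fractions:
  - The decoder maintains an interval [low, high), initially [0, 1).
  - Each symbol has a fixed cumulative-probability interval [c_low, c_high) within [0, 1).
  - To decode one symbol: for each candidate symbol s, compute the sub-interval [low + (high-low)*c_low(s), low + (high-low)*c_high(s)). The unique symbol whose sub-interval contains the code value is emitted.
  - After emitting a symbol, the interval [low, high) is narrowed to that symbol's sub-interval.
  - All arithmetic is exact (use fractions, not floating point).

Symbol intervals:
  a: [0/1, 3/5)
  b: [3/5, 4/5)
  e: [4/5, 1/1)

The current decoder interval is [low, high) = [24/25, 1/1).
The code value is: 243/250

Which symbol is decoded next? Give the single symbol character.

Interval width = high − low = 1/1 − 24/25 = 1/25
Scaled code = (code − low) / width = (243/250 − 24/25) / 1/25 = 3/10
  a: [0/1, 3/5) ← scaled code falls here ✓
  b: [3/5, 4/5) 
  e: [4/5, 1/1) 

Answer: a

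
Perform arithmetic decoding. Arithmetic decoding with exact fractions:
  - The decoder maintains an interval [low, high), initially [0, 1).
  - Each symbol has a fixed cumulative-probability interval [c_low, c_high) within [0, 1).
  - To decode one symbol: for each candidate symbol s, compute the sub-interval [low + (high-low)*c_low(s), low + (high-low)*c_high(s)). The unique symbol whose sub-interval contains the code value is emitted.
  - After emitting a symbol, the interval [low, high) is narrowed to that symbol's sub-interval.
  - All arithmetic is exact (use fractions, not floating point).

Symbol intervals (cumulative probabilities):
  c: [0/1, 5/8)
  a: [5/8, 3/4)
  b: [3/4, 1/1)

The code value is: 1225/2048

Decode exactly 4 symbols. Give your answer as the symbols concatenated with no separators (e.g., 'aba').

Answer: cbbc

Derivation:
Step 1: interval [0/1, 1/1), width = 1/1 - 0/1 = 1/1
  'c': [0/1 + 1/1*0/1, 0/1 + 1/1*5/8) = [0/1, 5/8) <- contains code 1225/2048
  'a': [0/1 + 1/1*5/8, 0/1 + 1/1*3/4) = [5/8, 3/4)
  'b': [0/1 + 1/1*3/4, 0/1 + 1/1*1/1) = [3/4, 1/1)
  emit 'c', narrow to [0/1, 5/8)
Step 2: interval [0/1, 5/8), width = 5/8 - 0/1 = 5/8
  'c': [0/1 + 5/8*0/1, 0/1 + 5/8*5/8) = [0/1, 25/64)
  'a': [0/1 + 5/8*5/8, 0/1 + 5/8*3/4) = [25/64, 15/32)
  'b': [0/1 + 5/8*3/4, 0/1 + 5/8*1/1) = [15/32, 5/8) <- contains code 1225/2048
  emit 'b', narrow to [15/32, 5/8)
Step 3: interval [15/32, 5/8), width = 5/8 - 15/32 = 5/32
  'c': [15/32 + 5/32*0/1, 15/32 + 5/32*5/8) = [15/32, 145/256)
  'a': [15/32 + 5/32*5/8, 15/32 + 5/32*3/4) = [145/256, 75/128)
  'b': [15/32 + 5/32*3/4, 15/32 + 5/32*1/1) = [75/128, 5/8) <- contains code 1225/2048
  emit 'b', narrow to [75/128, 5/8)
Step 4: interval [75/128, 5/8), width = 5/8 - 75/128 = 5/128
  'c': [75/128 + 5/128*0/1, 75/128 + 5/128*5/8) = [75/128, 625/1024) <- contains code 1225/2048
  'a': [75/128 + 5/128*5/8, 75/128 + 5/128*3/4) = [625/1024, 315/512)
  'b': [75/128 + 5/128*3/4, 75/128 + 5/128*1/1) = [315/512, 5/8)
  emit 'c', narrow to [75/128, 625/1024)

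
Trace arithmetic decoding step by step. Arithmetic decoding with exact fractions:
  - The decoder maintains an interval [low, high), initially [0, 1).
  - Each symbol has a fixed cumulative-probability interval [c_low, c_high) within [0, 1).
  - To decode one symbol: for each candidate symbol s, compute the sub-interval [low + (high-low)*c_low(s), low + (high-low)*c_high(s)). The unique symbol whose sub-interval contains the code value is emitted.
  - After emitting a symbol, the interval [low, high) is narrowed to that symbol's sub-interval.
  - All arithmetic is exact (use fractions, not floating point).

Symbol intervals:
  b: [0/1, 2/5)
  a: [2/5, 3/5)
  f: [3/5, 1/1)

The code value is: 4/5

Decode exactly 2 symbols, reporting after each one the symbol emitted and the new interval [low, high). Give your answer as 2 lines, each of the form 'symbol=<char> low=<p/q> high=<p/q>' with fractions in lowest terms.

Answer: symbol=f low=3/5 high=1/1
symbol=a low=19/25 high=21/25

Derivation:
Step 1: interval [0/1, 1/1), width = 1/1 - 0/1 = 1/1
  'b': [0/1 + 1/1*0/1, 0/1 + 1/1*2/5) = [0/1, 2/5)
  'a': [0/1 + 1/1*2/5, 0/1 + 1/1*3/5) = [2/5, 3/5)
  'f': [0/1 + 1/1*3/5, 0/1 + 1/1*1/1) = [3/5, 1/1) <- contains code 4/5
  emit 'f', narrow to [3/5, 1/1)
Step 2: interval [3/5, 1/1), width = 1/1 - 3/5 = 2/5
  'b': [3/5 + 2/5*0/1, 3/5 + 2/5*2/5) = [3/5, 19/25)
  'a': [3/5 + 2/5*2/5, 3/5 + 2/5*3/5) = [19/25, 21/25) <- contains code 4/5
  'f': [3/5 + 2/5*3/5, 3/5 + 2/5*1/1) = [21/25, 1/1)
  emit 'a', narrow to [19/25, 21/25)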